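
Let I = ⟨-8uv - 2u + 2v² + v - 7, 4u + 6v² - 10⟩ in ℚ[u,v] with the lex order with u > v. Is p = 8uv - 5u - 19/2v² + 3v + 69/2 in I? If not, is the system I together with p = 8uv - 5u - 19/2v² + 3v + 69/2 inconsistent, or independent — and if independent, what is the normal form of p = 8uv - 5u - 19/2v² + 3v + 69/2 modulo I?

Adjoining 8uv - 5u - 19/2v² + 3v + 69/2 makes the ideal the whole ring: the system is inconsistent.

First compute the reduced Gröbner basis of I by Buchberger's algorithm.
f_1 = -8uv - 2u + 2v² + v - 7, LT = uv.
f_2 = 4u + 6v² - 10, LT = u.

S(f_1,f_2): lcm = uv. S = ¼u - 3/2v³ - ¼v² + 19/8v + ⅞.
  leading term u: subtract (1/16)·f_2 from ¼u - 3/2v³ - ¼v² + 19/8v + ⅞ → -3/2v³ - ⅝v² + 19/8v + 3/2
  leading term v³: no divisor's leading term divides it; move -3/2v³ to the remainder.
  leading term v²: no divisor's leading term divides it; move -⅝v² to the remainder.
  leading term v: no divisor's leading term divides it; move 19/8v to the remainder.
  leading term 1: no divisor's leading term divides it; move 3/2 to the remainder.
  remainder -3/2v³ - ⅝v² + 19/8v + 3/2 ≠ 0; add h_3 = -3/2v³ - ⅝v² + 19/8v + 3/2 to the basis.

The other S-polynomials (S(f_1,h_3), S(f_2,h_3)) all reduce to 0 modulo the current basis, so we have a Gröbner basis.
Inter-reduce: drop elements whose leading term is divisible by another's, tail-reduce, and make monic.
Reduced Gröbner basis: {u + 3/2v² - 5/2, v³ + 5/12v² - 19/12v - 1}.
Label its elements g_1 = u + 3/2v² - 5/2, g_2 = v³ + 5/12v² - 19/12v - 1.

Reduce p = 8uv - 5u - 19/2v² + 3v + 69/2 modulo G:
  leading term uv: subtract (8v)·g_1 from 8uv - 5u - 19/2v² + 3v + 69/2 → -5u - 12v³ - 19/2v² + 23v + 69/2
  leading term u: subtract (-5)·g_1 from -5u - 12v³ - 19/2v² + 23v + 69/2 → -12v³ - 2v² + 23v + 22
  leading term v³: subtract (-12)·g_2 from -12v³ - 2v² + 23v + 22 → 3v² + 4v + 10
  leading term v²: no divisor's leading term divides it; move 3v² to the remainder.
  leading term v: no divisor's leading term divides it; move 4v to the remainder.
  leading term 1: no divisor's leading term divides it; move 10 to the remainder.
  normal form = 3v² + 4v + 10.
The normal form is nonzero, so p ∉ I. Since p minus its normal form lies in I, I + (p) = I + (r) where r = 3v² + 4v + 10; decide whether this ideal is the whole ring.
Run Buchberger on G together with r (pairs among the g_i already reduce to 0 since G is a Gröbner basis):
g_1 = u + 3/2v² - 5/2, LT = u.
g_2 = v³ + 5/12v² - 19/12v - 1, LT = v³.
r = 3v² + 4v + 10, LT = v².

S(g_2,r): lcm = v³. S = -11/12v² - 59/12v - 1.
  leading term v²: subtract (-11/36)·r from -11/12v² - 59/12v - 1 → -133/36v + 37/18
  leading term v: no divisor's leading term divides it; move -133/36v to the remainder.
  leading term 1: no divisor's leading term divides it; move 37/18 to the remainder.
  remainder -133/36v + 37/18 ≠ 0; add m_4 = -133/36v + 37/18 to the basis.

S(g_2,m_4): lcm = v³. S = 1553/1596v² - 19/12v - 1.
  leading term v²: subtract (1553/4788)·r from 1553/1596v² - 19/12v - 1 → -13793/4788v - 10159/2394
  leading term v: subtract (13793/17689)·m_4 from -13793/4788v - 10159/2394 → -103416/17689
  leading term 1: no divisor's leading term divides it; move -103416/17689 to the remainder.
  remainder -103416/17689 ≠ 0; add m_5 = -103416/17689 to the basis.

The other S-polynomials (S(g_1,g_2), S(g_1,r), S(g_1,m_4), S(r,m_4), S(g_1,m_5), S(g_2,m_5), S(r,m_5), S(m_4,m_5)) all reduce to 0 modulo the current basis, so we have a Gröbner basis.
Inter-reduce: drop elements whose leading term is divisible by another's, tail-reduce, and make monic.
Reduced Gröbner basis: {1}.
The reduced Gröbner basis of I + (p) is {1}: the ideal is the whole ring, so the enlarged system has no common solution — adjoining p is inconsistent.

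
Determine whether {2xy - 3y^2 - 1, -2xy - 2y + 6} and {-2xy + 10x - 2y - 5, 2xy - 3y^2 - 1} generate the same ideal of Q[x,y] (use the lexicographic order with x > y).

Equality of ideals is decidable: compute both reduced Gröbner bases (unique for the ordering) and check whether they agree.
Buchberger on the first generating set:
f_1 = 2xy - 3y^2 - 1, LT = xy.
f_2 = -2xy - 2y + 6, LT = xy.

S(f_1,f_2): lcm = xy. S = -3/2y^2 - y + 5/2.
  leading term y^2: no divisor's leading term divides it; move -3/2y^2 to the remainder.
  leading term y: no divisor's leading term divides it; move -y to the remainder.
  leading term 1: no divisor's leading term divides it; move 5/2 to the remainder.
  remainder -3/2y^2 - y + 5/2 ≠ 0; add g_3 = -3/2y^2 - y + 5/2 to the basis.

S(f_1,g_3): lcm = xy^2. S = -2/3xy + 5/3x - 3/2y^3 - 1/2y.
  leading term xy: subtract (-1/3)·f_1 from -2/3xy + 5/3x - 3/2y^3 - 1/2y → 5/3x - 3/2y^3 - y^2 - 1/2y - 1/3
  leading term x: no divisor's leading term divides it; move 5/3x to the remainder.
  leading term y^3: subtract (y)·g_3 from -3/2y^3 - y^2 - 1/2y - 1/3 → -3y - 1/3
  leading term y: no divisor's leading term divides it; move -3y to the remainder.
  leading term 1: no divisor's leading term divides it; move -1/3 to the remainder.
  remainder 5/3x - 3y - 1/3 ≠ 0; add g_4 = 5/3x - 3y - 1/3 to the basis.

The other S-polynomials (S(f_2,g_3), S(f_1,g_4), S(f_2,g_4), S(g_3,g_4)) all reduce to 0 modulo the current basis, so we have a Gröbner basis.
Inter-reduce: drop elements whose leading term is divisible by another's, tail-reduce, and make monic.
Reduced Gröbner basis: {x - 9/5y - 1/5, y^2 + 2/3y - 5/3}.

Buchberger on the second generating set:
h_1 = -2xy + 10x - 2y - 5, LT = xy.
h_2 = 2xy - 3y^2 - 1, LT = xy.

S(h_1,h_2): lcm = xy. S = -5x + 3/2y^2 + y + 3.
  leading term x: no divisor's leading term divides it; move -5x to the remainder.
  leading term y^2: no divisor's leading term divides it; move 3/2y^2 to the remainder.
  leading term y: no divisor's leading term divides it; move y to the remainder.
  leading term 1: no divisor's leading term divides it; move 3 to the remainder.
  remainder -5x + 3/2y^2 + y + 3 ≠ 0; add k_3 = -5x + 3/2y^2 + y + 3 to the basis.

S(h_1,k_3): lcm = xy. S = -5x + 3/10y^3 + 1/5y^2 + 8/5y + 5/2.
  leading term x: subtract (1)·k_3 from -5x + 3/10y^3 + 1/5y^2 + 8/5y + 5/2 → 3/10y^3 - 13/10y^2 + 3/5y - 1/2
  leading term y^3: no divisor's leading term divides it; move 3/10y^3 to the remainder.
  leading term y^2: no divisor's leading term divides it; move -13/10y^2 to the remainder.
  leading term y: no divisor's leading term divides it; move 3/5y to the remainder.
  leading term 1: no divisor's leading term divides it; move -1/2 to the remainder.
  remainder 3/10y^3 - 13/10y^2 + 3/5y - 1/2 ≠ 0; add k_4 = 3/10y^3 - 13/10y^2 + 3/5y - 1/2 to the basis.

The other S-polynomials (S(h_2,k_3), S(h_1,k_4), S(h_2,k_4), S(k_3,k_4)) all reduce to 0 modulo the current basis, so we have a Gröbner basis.
Inter-reduce: drop elements whose leading term is divisible by another's, tail-reduce, and make monic.
Reduced Gröbner basis: {x - 3/10y^2 - 1/5y - 3/5, y^3 - 13/3y^2 + 2y - 5/3}.

These differ, so the ideals are not equal.

No, the ideals differ.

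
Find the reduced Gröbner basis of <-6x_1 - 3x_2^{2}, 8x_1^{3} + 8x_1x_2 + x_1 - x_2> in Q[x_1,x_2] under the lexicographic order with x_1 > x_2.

G = {x_1 + \tfrac{1}{2}x_2^{2}, x_2^{6} + 4x_2^{3} + \tfrac{1}{2}x_2^{2} + x_2}

f_1 = -6x_1 - 3x_2^{2}, LT = x_1.
f_2 = 8x_1^{3} + 8x_1x_2 + x_1 - x_2, LT = x_1^{3}.

S(f_1,f_2): lcm = x_1^{3}. S = \tfrac{1}{2}x_1^{2}x_2^{2} - x_1x_2 - \tfrac{1}{8}x_1 + \tfrac{1}{8}x_2.
  leading term x_1^{2}x_2^{2}: subtract (-\tfrac{1}{12}x_1x_2^{2})·f_1 from \tfrac{1}{2}x_1^{2}x_2^{2} - x_1x_2 - \tfrac{1}{8}x_1 + \tfrac{1}{8}x_2 → -\tfrac{1}{4}x_1x_2^{4} - x_1x_2 - \tfrac{1}{8}x_1 + \tfrac{1}{8}x_2
  leading term x_1x_2^{4}: subtract (\tfrac{1}{24}x_2^{4})·f_1 from -\tfrac{1}{4}x_1x_2^{4} - x_1x_2 - \tfrac{1}{8}x_1 + \tfrac{1}{8}x_2 → -x_1x_2 - \tfrac{1}{8}x_1 + \tfrac{1}{8}x_2^{6} + \tfrac{1}{8}x_2
  leading term x_1x_2: subtract (\tfrac{1}{6}x_2)·f_1 from -x_1x_2 - \tfrac{1}{8}x_1 + \tfrac{1}{8}x_2^{6} + \tfrac{1}{8}x_2 → -\tfrac{1}{8}x_1 + \tfrac{1}{8}x_2^{6} + \tfrac{1}{2}x_2^{3} + \tfrac{1}{8}x_2
  leading term x_1: subtract (\tfrac{1}{48})·f_1 from -\tfrac{1}{8}x_1 + \tfrac{1}{8}x_2^{6} + \tfrac{1}{2}x_2^{3} + \tfrac{1}{8}x_2 → \tfrac{1}{8}x_2^{6} + \tfrac{1}{2}x_2^{3} + \tfrac{1}{16}x_2^{2} + \tfrac{1}{8}x_2
  leading term x_2^{6}: no divisor's leading term divides it; move \tfrac{1}{8}x_2^{6} to the remainder.
  leading term x_2^{3}: no divisor's leading term divides it; move \tfrac{1}{2}x_2^{3} to the remainder.
  leading term x_2^{2}: no divisor's leading term divides it; move \tfrac{1}{16}x_2^{2} to the remainder.
  leading term x_2: no divisor's leading term divides it; move \tfrac{1}{8}x_2 to the remainder.
  remainder \tfrac{1}{8}x_2^{6} + \tfrac{1}{2}x_2^{3} + \tfrac{1}{16}x_2^{2} + \tfrac{1}{8}x_2 ≠ 0; add g_3 = \tfrac{1}{8}x_2^{6} + \tfrac{1}{2}x_2^{3} + \tfrac{1}{16}x_2^{2} + \tfrac{1}{8}x_2 to the basis.

The other S-polynomials (S(f_1,g_3), S(f_2,g_3)) all reduce to 0 modulo the current basis, so we have a Gröbner basis.
Inter-reduce: drop elements whose leading term is divisible by another's, tail-reduce, and make monic.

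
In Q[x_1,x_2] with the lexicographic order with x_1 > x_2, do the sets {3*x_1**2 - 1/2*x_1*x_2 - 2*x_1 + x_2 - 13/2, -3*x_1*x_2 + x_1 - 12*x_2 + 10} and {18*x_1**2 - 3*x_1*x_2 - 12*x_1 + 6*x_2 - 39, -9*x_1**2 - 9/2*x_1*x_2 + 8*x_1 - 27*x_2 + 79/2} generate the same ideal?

Yes, the ideals are equal.

For a fixed monomial order, each ideal has a unique reduced Gröbner basis; comparing bases decides equality.
Buchberger on the first generating set:
f_1 = 3*x_1**2 - 1/2*x_1*x_2 - 2*x_1 + x_2 - 13/2, LT = x_1**2.
f_2 = -3*x_1*x_2 + x_1 - 12*x_2 + 10, LT = x_1*x_2.

S(f_1,f_2): lcm = x_1**2*x_2. S = 1/3*x_1**2 - 1/6*x_1*x_2**2 - 14/3*x_1*x_2 + 10/3*x_1 + 1/3*x_2**2 - 13/6*x_2.
  reduce S modulo (f_1, f_2):
  remainder 2*x_1 + x_2**2 + 95/6*x_2 - 89/6 ≠ 0; add g_3 = 2*x_1 + x_2**2 + 95/6*x_2 - 89/6 to the basis.

S(f_2,g_3): lcm = x_1*x_2. S = -1/3*x_1 - 1/2*x_2**3 - 95/12*x_2**2 + 137/12*x_2 - 10/3.
  reduce S modulo (f_1, f_2, g_3):
  remainder -1/2*x_2**3 - 31/4*x_2**2 + 253/18*x_2 - 209/36 ≠ 0; add g_4 = -1/2*x_2**3 - 31/4*x_2**2 + 253/18*x_2 - 209/36 to the basis.

The other S-polynomials (S(f_1,g_3), S(f_1,g_4), S(f_2,g_4), S(g_3,g_4)) all reduce to 0 modulo the current basis, so we have a Gröbner basis.
Inter-reduce: drop elements whose leading term is divisible by another's, tail-reduce, and make monic.
Reduced Gröbner basis: {x_1 + 1/2*x_2**2 + 95/12*x_2 - 89/12, x_2**3 + 31/2*x_2**2 - 253/9*x_2 + 209/18}.

Buchberger on the second generating set:
h_1 = 18*x_1**2 - 3*x_1*x_2 - 12*x_1 + 6*x_2 - 39, LT = x_1**2.
h_2 = -9*x_1**2 - 9/2*x_1*x_2 + 8*x_1 - 27*x_2 + 79/2, LT = x_1**2.

S(h_1,h_2): lcm = x_1**2. S = -2/3*x_1*x_2 + 2/9*x_1 - 8/3*x_2 + 20/9.
  reduce S modulo (h_1, h_2):
  remainder -2/3*x_1*x_2 + 2/9*x_1 - 8/3*x_2 + 20/9 ≠ 0; add k_3 = -2/3*x_1*x_2 + 2/9*x_1 - 8/3*x_2 + 20/9 to the basis.

S(h_1,k_3): lcm = x_1**2*x_2. S = 1/3*x_1**2 - 1/6*x_1*x_2**2 - 14/3*x_1*x_2 + 10/3*x_1 + 1/3*x_2**2 - 13/6*x_2.
  reduce S modulo (h_1, h_2, k_3):
  remainder 2*x_1 + x_2**2 + 95/6*x_2 - 89/6 ≠ 0; add k_4 = 2*x_1 + x_2**2 + 95/6*x_2 - 89/6 to the basis.

S(k_3,k_4): lcm = x_1*x_2. S = -1/3*x_1 - 1/2*x_2**3 - 95/12*x_2**2 + 137/12*x_2 - 10/3.
  reduce S modulo (h_1, h_2, k_3, k_4):
  remainder -1/2*x_2**3 - 31/4*x_2**2 + 253/18*x_2 - 209/36 ≠ 0; add k_5 = -1/2*x_2**3 - 31/4*x_2**2 + 253/18*x_2 - 209/36 to the basis.

The other S-polynomials (S(h_2,k_3), S(h_1,k_4), S(h_2,k_4), S(h_1,k_5), S(h_2,k_5), S(k_3,k_5), S(k_4,k_5)) all reduce to 0 modulo the current basis, so we have a Gröbner basis.
Inter-reduce: drop elements whose leading term is divisible by another's, tail-reduce, and make monic.
Reduced Gröbner basis: {x_1 + 1/2*x_2**2 + 95/12*x_2 - 89/12, x_2**3 + 31/2*x_2**2 - 253/9*x_2 + 209/18}.

Same reduced basis, so the two generating sets span the same ideal.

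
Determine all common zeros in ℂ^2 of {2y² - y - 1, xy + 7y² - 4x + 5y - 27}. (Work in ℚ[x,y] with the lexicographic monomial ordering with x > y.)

Compute a lex Gröbner basis by Buchberger's algorithm.
f_1 = 2y² - y - 1, LT = y².
f_2 = xy - 4x + 7y² + 5y - 27, LT = xy.

S(f_1,f_2): lcm = xy². S = 7/2xy - ½x - 7y³ - 5y² + 27y.
  leading term xy: subtract (7/2)·f_2 from 7/2xy - ½x - 7y³ - 5y² + 27y → 27/2x - 7y³ - 59/2y² + 19/2y + 189/2
  leading term x: no divisor's leading term divides it; move 27/2x to the remainder.
  leading term y³: subtract (-7/2y)·f_1 from -7y³ - 59/2y² + 19/2y + 189/2 → -33y² + 6y + 189/2
  leading term y²: subtract (-33/2)·f_1 from -33y² + 6y + 189/2 → -21/2y + 78
  leading term y: no divisor's leading term divides it; move -21/2y to the remainder.
  leading term 1: no divisor's leading term divides it; move 78 to the remainder.
  remainder 27/2x - 21/2y + 78 ≠ 0; add h_3 = 27/2x - 21/2y + 78 to the basis.

The other S-polynomials (S(f_1,h_3), S(f_2,h_3)) all reduce to 0 modulo the current basis, so we have a Gröbner basis.
Inter-reduce: drop elements whose leading term is divisible by another's, tail-reduce, and make monic.
Reduced Gröbner basis: {x - 7/9y + 52/9, y² - ½y - ½}.

A lex Gröbner basis eliminates variables successively. Here y² - ½y - ½ depends only on y, with roots {-1/2, 1}; lifting each root through the earlier basis elements recovers the full solutions.
  y = -1/2: the earlier basis element becomes x + 37/6 = 0, giving x = -37/6 — point (-37/6, -1/2).
  y = 1: the earlier basis element becomes x + 5 = 0, giving x = -5 — point (-5, 1).

{(-37/6, -1/2), (-5, 1)}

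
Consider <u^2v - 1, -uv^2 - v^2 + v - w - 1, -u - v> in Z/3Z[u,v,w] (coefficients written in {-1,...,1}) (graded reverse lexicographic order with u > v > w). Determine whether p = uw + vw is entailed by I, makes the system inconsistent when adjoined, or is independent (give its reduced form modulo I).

First compute the reduced Gröbner basis of I by Buchberger's algorithm.
f_1 = u^2v - 1, LT = u^2v.
f_2 = -uv^2 - v^2 + v - w - 1, LT = uv^2.
f_3 = -u - v, LT = u.

S(f_1,f_2): lcm = u^2v^2. S = -uv^2 + uv - uw - u - v.
  leading term uv^2: subtract (1)·f_2 from -uv^2 + uv - uw - u - v → uv + v^2 - uw - u + v + w + 1
  leading term uv: subtract (-v)·f_3 from uv + v^2 - uw - u + v + w + 1 → -uw - u + v + w + 1
  leading term uw: subtract (w)·f_3 from -uw - u + v + w + 1 → vw - u + v + w + 1
  leading term vw: no divisor's leading term divides it; move vw to the remainder.
  leading term u: subtract (1)·f_3 from -u + v + w + 1 → -v + w + 1
  leading term v: no divisor's leading term divides it; move -v to the remainder.
  leading term w: no divisor's leading term divides it; move w to the remainder.
  leading term 1: no divisor's leading term divides it; move 1 to the remainder.
  remainder vw - v + w + 1 ≠ 0; add h_4 = vw - v + w + 1 to the basis.

S(f_1,f_3): lcm = u^2v. S = -uv^2 - 1.
  leading term uv^2: subtract (1)·f_2 from -uv^2 - 1 → v^2 - v + w
  leading term v^2: no divisor's leading term divides it; move v^2 to the remainder.
  leading term v: no divisor's leading term divides it; move -v to the remainder.
  leading term w: no divisor's leading term divides it; move w to the remainder.
  remainder v^2 - v + w ≠ 0; add h_5 = v^2 - v + w to the basis.

S(f_2,h_4): lcm = uv^2w. S = uv^2 - uvw + v^2w - uv - vw + w^2 + w.
  leading term uv^2: subtract (-1)·f_2 from uv^2 - uvw + v^2w - uv - vw + w^2 + w → -uvw + v^2w - uv - v^2 - vw + w^2 + v - 1
  leading term uvw: subtract (vw)·f_3 from -uvw + v^2w - uv - v^2 - vw + w^2 + v - 1 → -v^2w - uv - v^2 - vw + w^2 + v - 1
  leading term v^2w: subtract (-v)·h_4 from -v^2w - uv - v^2 - vw + w^2 + v - 1 → -uv + v^2 + w^2 - v - 1
  leading term uv: subtract (v)·f_3 from -uv + v^2 + w^2 - v - 1 → -v^2 + w^2 - v - 1
  leading term v^2: subtract (-1)·h_5 from -v^2 + w^2 - v - 1 → w^2 + v + w - 1
  leading term w^2: no divisor's leading term divides it; move w^2 to the remainder.
  leading term v: no divisor's leading term divides it; move v to the remainder.
  leading term w: no divisor's leading term divides it; move w to the remainder.
  leading term 1: no divisor's leading term divides it; move -1 to the remainder.
  remainder w^2 + v + w - 1 ≠ 0; add h_6 = w^2 + v + w - 1 to the basis.

The other S-polynomials (S(f_2,f_3), S(f_1,h_4), S(f_3,h_4), S(f_1,h_5), S(f_2,h_5), S(f_3,h_5), S(h_4,h_5), S(f_1,h_6), S(f_2,h_6), S(f_3,h_6), S(h_4,h_6), S(h_5,h_6)) all reduce to 0 modulo the current basis, so we have a Gröbner basis.
Inter-reduce: drop elements whose leading term is divisible by another's, tail-reduce, and make monic.
Reduced Gröbner basis: {v^2 - v + w, vw - v + w + 1, w^2 + v + w - 1, u + v}.
Label its elements g_1 = v^2 - v + w, g_2 = vw - v + w + 1, g_3 = w^2 + v + w - 1, g_4 = u + v.

Reduce p = uw + vw modulo G:
  leading term uw: subtract (w)·g_4 from uw + vw → 0
  normal form = 0.
Since the normal form is 0, p ∈ I.

The remainder on division by a Gröbner basis is unique — it is the normal form.

uw + vw lies in I (it reduces to 0).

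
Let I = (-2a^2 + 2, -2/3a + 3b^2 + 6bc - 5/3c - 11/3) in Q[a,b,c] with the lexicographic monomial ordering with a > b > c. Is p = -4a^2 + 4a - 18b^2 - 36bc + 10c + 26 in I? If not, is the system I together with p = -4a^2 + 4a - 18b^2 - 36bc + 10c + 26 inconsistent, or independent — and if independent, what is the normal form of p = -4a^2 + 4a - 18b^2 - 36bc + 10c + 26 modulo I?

First compute the reduced Gröbner basis of I by Buchberger's algorithm.
f_1 = -2a^2 + 2, LT = a^2.
f_2 = -2/3a + 3b^2 + 6bc - 5/3c - 11/3, LT = a.

S(f_1,f_2): lcm = a^2. S = 9/2ab^2 + 9abc - 5/2ac - 11/2a - 1.
  leading term ab^2: subtract (-27/4b^2)·f_2 from 9/2ab^2 + 9abc - 5/2ac - 11/2a - 1 → 9abc - 5/2ac - 11/2a + 81/4b^4 + 81/2b^3c - 45/4b^2c - 99/4b^2 - 1
  leading term abc: subtract (-27/2bc)·f_2 from 9abc - 5/2ac - 11/2a + 81/4b^4 + 81/2b^3c - 45/4b^2c - 99/4b^2 - 1 → -5/2ac - 11/2a + 81/4b^4 + 81b^3c + 81b^2c^2 - 45/4b^2c - 99/4b^2 - 45/2bc^2 - 99/2bc - 1
  leading term ac: subtract (15/4c)·f_2 from -5/2ac - 11/2a + 81/4b^4 + 81b^3c + 81b^2c^2 - 45/4b^2c - 99/4b^2 - 45/2bc^2 - 99/2bc - 1 → -11/2a + 81/4b^4 + 81b^3c + 81b^2c^2 - 45/2b^2c - 99/4b^2 - 45bc^2 - 99/2bc + 25/4c^2 + 55/4c - 1
  leading term a: subtract (33/4)·f_2 from -11/2a + 81/4b^4 + 81b^3c + 81b^2c^2 - 45/2b^2c - 99/4b^2 - 45bc^2 - 99/2bc + 25/4c^2 + 55/4c - 1 → 81/4b^4 + 81b^3c + 81b^2c^2 - 45/2b^2c - 99/2b^2 - 45bc^2 - 99bc + 25/4c^2 + 55/2c + 117/4
  leading term b^4: no divisor's leading term divides it; move 81/4b^4 to the remainder.
  leading term b^3c: no divisor's leading term divides it; move 81b^3c to the remainder.
  leading term b^2c^2: no divisor's leading term divides it; move 81b^2c^2 to the remainder.
  leading term b^2c: no divisor's leading term divides it; move -45/2b^2c to the remainder.
  leading term b^2: no divisor's leading term divides it; move -99/2b^2 to the remainder.
  leading term bc^2: no divisor's leading term divides it; move -45bc^2 to the remainder.
  leading term bc: no divisor's leading term divides it; move -99bc to the remainder.
  leading term c^2: no divisor's leading term divides it; move 25/4c^2 to the remainder.
  leading term c: no divisor's leading term divides it; move 55/2c to the remainder.
  leading term 1: no divisor's leading term divides it; move 117/4 to the remainder.
  remainder 81/4b^4 + 81b^3c + 81b^2c^2 - 45/2b^2c - 99/2b^2 - 45bc^2 - 99bc + 25/4c^2 + 55/2c + 117/4 ≠ 0; add h_3 = 81/4b^4 + 81b^3c + 81b^2c^2 - 45/2b^2c - 99/2b^2 - 45bc^2 - 99bc + 25/4c^2 + 55/2c + 117/4 to the basis.

S(f_1,h_3): leading monomials are coprime, so the S-polynomial reduces to 0 (Buchberger's first criterion).
S(f_2,h_3): leading monomials are coprime, so the S-polynomial reduces to 0 (Buchberger's first criterion).
Every S-polynomial of the final basis reduces to 0, so we have a Gröbner basis.
Inter-reduce: drop elements whose leading term is divisible by another's, tail-reduce, and make monic.
Reduced Gröbner basis: {a - 9/2b^2 - 9bc + 5/2c + 11/2, b^4 + 4b^3c + 4b^2c^2 - 10/9b^2c - 22/9b^2 - 20/9bc^2 - 44/9bc + 25/81c^2 + 110/81c + 13/9}.
Label its elements g_1 = a - 9/2b^2 - 9bc + 5/2c + 11/2, g_2 = b^4 + 4b^3c + 4b^2c^2 - 10/9b^2c - 22/9b^2 - 20/9bc^2 - 44/9bc + 25/81c^2 + 110/81c + 13/9.

Reduce p = -4a^2 + 4a - 18b^2 - 36bc + 10c + 26 modulo G:
  leading term a^2: subtract (-4a)·g_1 from -4a^2 + 4a - 18b^2 - 36bc + 10c + 26 → -18ab^2 - 36abc + 10ac + 26a - 18b^2 - 36bc + 10c + 26
  leading term ab^2: subtract (-18b^2)·g_1 from -18ab^2 - 36abc + 10ac + 26a - 18b^2 - 36bc + 10c + 26 → -36abc + 10ac + 26a - 81b^4 - 162b^3c + 45b^2c + 81b^2 - 36bc + 10c + 26
  leading term abc: subtract (-36bc)·g_1 from -36abc + 10ac + 26a - 81b^4 - 162b^3c + 45b^2c + 81b^2 - 36bc + 10c + 26 → 10ac + 26a - 81b^4 - 324b^3c - 324b^2c^2 + 45b^2c + 81b^2 + 90bc^2 + 162bc + 10c + 26
  leading term ac: subtract (10c)·g_1 from 10ac + 26a - 81b^4 - 324b^3c - 324b^2c^2 + 45b^2c + 81b^2 + 90bc^2 + 162bc + 10c + 26 → 26a - 81b^4 - 324b^3c - 324b^2c^2 + 90b^2c + 81b^2 + 180bc^2 + 162bc - 25c^2 - 45c + 26
  leading term a: subtract (26)·g_1 from 26a - 81b^4 - 324b^3c - 324b^2c^2 + 90b^2c + 81b^2 + 180bc^2 + 162bc - 25c^2 - 45c + 26 → -81b^4 - 324b^3c - 324b^2c^2 + 90b^2c + 198b^2 + 180bc^2 + 396bc - 25c^2 - 110c - 117
  leading term b^4: subtract (-81)·g_2 from -81b^4 - 324b^3c - 324b^2c^2 + 90b^2c + 198b^2 + 180bc^2 + 396bc - 25c^2 - 110c - 117 → 0
  normal form = 0.
Since the normal form is 0, p ∈ I.

-4a^2 + 4a - 18b^2 - 36bc + 10c + 26 lies in I (it reduces to 0).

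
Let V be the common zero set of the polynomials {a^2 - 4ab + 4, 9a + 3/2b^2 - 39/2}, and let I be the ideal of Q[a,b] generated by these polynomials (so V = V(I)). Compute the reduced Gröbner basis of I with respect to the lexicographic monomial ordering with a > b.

G = {a + 1/6b^2 - 13/6, b^4 + 24b^3 - 26b^2 - 312b + 313}

f_1 = a^2 - 4ab + 4, LT = a^2.
f_2 = 9a + 3/2b^2 - 39/2, LT = a.

S(f_1,f_2): lcm = a^2. S = -1/6ab^2 - 4ab + 13/6a + 4.
  leading term ab^2: subtract (-1/54b^2)·f_2 from -1/6ab^2 - 4ab + 13/6a + 4 → -4ab + 13/6a + 1/36b^4 - 13/36b^2 + 4
  leading term ab: subtract (-4/9b)·f_2 from -4ab + 13/6a + 1/36b^4 - 13/36b^2 + 4 → 13/6a + 1/36b^4 + 2/3b^3 - 13/36b^2 - 26/3b + 4
  leading term a: subtract (13/54)·f_2 from 13/6a + 1/36b^4 + 2/3b^3 - 13/36b^2 - 26/3b + 4 → 1/36b^4 + 2/3b^3 - 13/18b^2 - 26/3b + 313/36
  leading term b^4: no divisor's leading term divides it; move 1/36b^4 to the remainder.
  leading term b^3: no divisor's leading term divides it; move 2/3b^3 to the remainder.
  leading term b^2: no divisor's leading term divides it; move -13/18b^2 to the remainder.
  leading term b: no divisor's leading term divides it; move -26/3b to the remainder.
  leading term 1: no divisor's leading term divides it; move 313/36 to the remainder.
  remainder 1/36b^4 + 2/3b^3 - 13/18b^2 - 26/3b + 313/36 ≠ 0; add g_3 = 1/36b^4 + 2/3b^3 - 13/18b^2 - 26/3b + 313/36 to the basis.

The other S-polynomials (S(f_1,g_3), S(f_2,g_3)) all reduce to 0 modulo the current basis, so we have a Gröbner basis.
Inter-reduce: drop elements whose leading term is divisible by another's, tail-reduce, and make monic.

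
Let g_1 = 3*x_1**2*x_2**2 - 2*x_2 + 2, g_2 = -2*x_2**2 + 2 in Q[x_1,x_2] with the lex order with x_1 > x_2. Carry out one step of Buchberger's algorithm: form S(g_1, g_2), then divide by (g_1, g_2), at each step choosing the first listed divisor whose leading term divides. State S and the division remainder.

lcm(LM(g_1), LM(g_2)) = x_1**2*x_2**2.
S = (lcm/LT(g_1))·g_1 − (lcm/LT(g_2))·g_2 = x_1**2 - 2/3*x_2 + 2/3.
Reduce S modulo (g_1, g_2) in that order:
  leading term x_1**2: no divisor's leading term divides it; move x_1**2 to the remainder.
  leading term x_2: no divisor's leading term divides it; move -2/3*x_2 to the remainder.
  leading term 1: no divisor's leading term divides it; move 2/3 to the remainder.
The remainder x_1**2 - 2/3*x_2 + 2/3 is nonzero, so it would be added as the next basis element.

S(g_1, g_2) = x_1**2 - 2/3*x_2 + 2/3; remainder on division = x_1**2 - 2/3*x_2 + 2/3.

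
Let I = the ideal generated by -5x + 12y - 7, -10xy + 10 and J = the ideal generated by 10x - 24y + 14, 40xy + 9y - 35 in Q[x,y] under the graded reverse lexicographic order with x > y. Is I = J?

Two ideals are equal iff their reduced Gröbner bases coincide (the reduced basis is unique for a fixed ordering).
Buchberger on the first generating set:
f_1 = -5x + 12y - 7, LT = x.
f_2 = -10xy + 10, LT = xy.

S(f_1,f_2): lcm = xy. S = -12/5y^2 + 7/5y + 1.
  leading term y^2: no divisor's leading term divides it; move -12/5y^2 to the remainder.
  leading term y: no divisor's leading term divides it; move 7/5y to the remainder.
  leading term 1: no divisor's leading term divides it; move 1 to the remainder.
  remainder -12/5y^2 + 7/5y + 1 ≠ 0; add g_3 = -12/5y^2 + 7/5y + 1 to the basis.

S(f_1,g_3): leading monomials are coprime, so the S-polynomial reduces to 0 (Buchberger's first criterion).
S(f_2,g_3): lcm = xy^2. S = 7/12xy + 5/12x - y.
  leading term xy: subtract (-7/60y)·f_1 from 7/12xy + 5/12x - y → 7/5y^2 + 5/12x - 109/60y
  leading term y^2: subtract (-7/12)·g_3 from 7/5y^2 + 5/12x - 109/60y → 5/12x - y + 7/12
  leading term x: subtract (-1/12)·f_1 from 5/12x - y + 7/12 → 0
  remainder 0.

Every S-polynomial of the final basis reduces to 0, so we have a Gröbner basis.
Inter-reduce: drop elements whose leading term is divisible by another's, tail-reduce, and make monic.
Reduced Gröbner basis: {y^2 - 7/12y - 5/12, x - 12/5y + 7/5}.

Buchberger on the second generating set:
h_1 = 10x - 24y + 14, LT = x.
h_2 = 40xy + 9y - 35, LT = xy.

S(h_1,h_2): lcm = xy. S = -12/5y^2 + 47/40y + 7/8.
  leading term y^2: no divisor's leading term divides it; move -12/5y^2 to the remainder.
  leading term y: no divisor's leading term divides it; move 47/40y to the remainder.
  leading term 1: no divisor's leading term divides it; move 7/8 to the remainder.
  remainder -12/5y^2 + 47/40y + 7/8 ≠ 0; add k_3 = -12/5y^2 + 47/40y + 7/8 to the basis.

S(h_1,k_3): leading monomials are coprime, so the S-polynomial reduces to 0 (Buchberger's first criterion).
S(h_2,k_3): lcm = xy^2. S = 47/96xy + 9/40y^2 + 35/96x - 7/8y.
  leading term xy: subtract (47/960y)·h_1 from 47/96xy + 9/40y^2 + 35/96x - 7/8y → 7/5y^2 + 35/96x - 749/480y
  leading term y^2: subtract (-7/12)·k_3 from 7/5y^2 + 35/96x - 749/480y → 35/96x - 7/8y + 49/96
  leading term x: subtract (7/192)·h_1 from 35/96x - 7/8y + 49/96 → 0
  remainder 0.

Every S-polynomial of the final basis reduces to 0, so we have a Gröbner basis.
Inter-reduce: drop elements whose leading term is divisible by another's, tail-reduce, and make monic.
Reduced Gröbner basis: {y^2 - 47/96y - 35/96, x - 12/5y + 7/5}.

These differ, so the ideals are not equal.

No, the ideals differ.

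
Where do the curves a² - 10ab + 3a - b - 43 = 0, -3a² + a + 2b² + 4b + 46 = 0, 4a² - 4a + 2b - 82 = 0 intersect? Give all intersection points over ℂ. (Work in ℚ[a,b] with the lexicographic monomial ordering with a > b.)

Compute a lex Gröbner basis by Buchberger's algorithm.
f_1 = a² - 10ab + 3a - b - 43, LT = a².
f_2 = -3a² + a + 2b² + 4b + 46, LT = a².
f_3 = 4a² - 4a + 2b - 82, LT = a².

S(f_1,f_2): lcm = a². S = -10ab + 10/3a + ⅔b² + ⅓b - 83/3.
  leading term ab: no divisor's leading term divides it; move -10ab to the remainder.
  leading term a: no divisor's leading term divides it; move 10/3a to the remainder.
  leading term b²: no divisor's leading term divides it; move ⅔b² to the remainder.
  leading term b: no divisor's leading term divides it; move ⅓b to the remainder.
  leading term 1: no divisor's leading term divides it; move -83/3 to the remainder.
  remainder -10ab + 10/3a + ⅔b² + ⅓b - 83/3 ≠ 0; add h_4 = -10ab + 10/3a + ⅔b² + ⅓b - 83/3 to the basis.

S(f_1,f_3): lcm = a². S = -10ab + 4a - 3/2b - 45/2.
  leading term ab: subtract (1)·h_4 from -10ab + 4a - 3/2b - 45/2 → ⅔a - ⅔b² - 11/6b + 31/6
  leading term a: no divisor's leading term divides it; move ⅔a to the remainder.
  leading term b²: no divisor's leading term divides it; move -⅔b² to the remainder.
  leading term b: no divisor's leading term divides it; move -11/6b to the remainder.
  leading term 1: no divisor's leading term divides it; move 31/6 to the remainder.
  remainder ⅔a - ⅔b² - 11/6b + 31/6 ≠ 0; add h_5 = ⅔a - ⅔b² - 11/6b + 31/6 to the basis.

S(f_1,h_4): lcm = a²b. S = ⅓a² - 149/15ab² + 91/30ab - 83/30a - b² - 43b.
  leading term a²: subtract (⅓)·f_1 from ⅓a² - 149/15ab² + 91/30ab - 83/30a - b² - 43b → -149/15ab² + 191/30ab - 113/30a - b² - 128/3b + 43/3
  leading term ab²: subtract (149/150b)·h_4 from -149/15ab² + 191/30ab - 113/30a - b² - 128/3b + 43/3 → 55/18ab - 113/30a - 149/225b³ - 599/450b² - 6833/450b + 43/3
  leading term ab: subtract (-11/36)·h_4 from 55/18ab - 113/30a - 149/225b³ - 599/450b² - 6833/450b + 43/3 → -371/135a - 149/225b³ - 761/675b² - 40723/2700b + 635/108
  leading term a: subtract (-371/90)·h_5 from -371/135a - 149/225b³ - 761/675b² - 40723/2700b + 635/108 → -149/225b³ - 872/225b² - 566/25b + 1223/45
  leading term b³: no divisor's leading term divides it; move -149/225b³ to the remainder.
  leading term b²: no divisor's leading term divides it; move -872/225b² to the remainder.
  leading term b: no divisor's leading term divides it; move -566/25b to the remainder.
  leading term 1: no divisor's leading term divides it; move 1223/45 to the remainder.
  remainder -149/225b³ - 872/225b² - 566/25b + 1223/45 ≠ 0; add h_6 = -149/225b³ - 872/225b² - 566/25b + 1223/45 to the basis.

S(f_3,h_4): lcm = a²b. S = ⅓a² + 1/15ab² - 29/30ab - 83/30a + ½b² - 41/2b.
  leading term a²: subtract (⅓)·f_1 from ⅓a² + 1/15ab² - 29/30ab - 83/30a + ½b² - 41/2b → 1/15ab² + 71/30ab - 113/30a + ½b² - 121/6b + 43/3
  leading term ab²: subtract (-1/150b)·h_4 from 1/15ab² + 71/30ab - 113/30a + ½b² - 121/6b + 43/3 → 43/18ab - 113/30a + 1/225b³ + 113/225b² - 4579/225b + 43/3
  leading term ab: subtract (-43/180)·h_4 from 43/18ab - 113/30a + 1/225b³ + 113/225b² - 4579/225b + 43/3 → -401/135a + 1/225b³ + 893/1350b² - 54733/2700b + 4171/540
  leading term a: subtract (-401/90)·h_5 from -401/135a + 1/225b³ + 893/1350b² - 54733/2700b + 4171/540 → 1/225b³ - 1039/450b² - 711/25b + 2767/90
  leading term b³: subtract (-1/149)·h_6 from 1/225b³ - 1039/450b² - 711/25b + 2767/90 → -3479/1490b² - 21301/745b + 46081/1490
  leading term b²: no divisor's leading term divides it; move -3479/1490b² to the remainder.
  leading term b: no divisor's leading term divides it; move -21301/745b to the remainder.
  leading term 1: no divisor's leading term divides it; move 46081/1490 to the remainder.
  remainder -3479/1490b² - 21301/745b + 46081/1490 ≠ 0; add h_7 = -3479/1490b² - 21301/745b + 46081/1490 to the basis.

S(f_1,h_5): lcm = a². S = ab² - 29/4ab - 19/4a - b - 43.
  leading term ab²: subtract (-1/10b)·h_4 from ab² - 29/4ab - 19/4a - b - 43 → -83/12ab - 19/4a + 1/15b³ + 1/30b² - 113/30b - 43
  leading term ab: subtract (83/120)·h_4 from -83/12ab - 19/4a + 1/15b³ + 1/30b² - 113/30b - 43 → -127/18a + 1/15b³ - 77/180b² - 1439/360b - 8591/360
  leading term a: subtract (-127/12)·h_5 from -127/18a + 1/15b³ - 77/180b² - 1439/360b - 8591/360 → 1/15b³ - 449/60b² - 117/5b + 1849/60
  leading term b³: subtract (-15/149)·h_6 from 1/15b³ - 449/60b² - 117/5b + 1849/60 → -23463/2980b² - 19131/745b + 99987/2980
  leading term b²: subtract (23463/6958)·h_7 from -23463/2980b² - 19131/745b + 99987/2980 → 70311/994b - 70311/994
  leading term b: no divisor's leading term divides it; move 70311/994b to the remainder.
  leading term 1: no divisor's leading term divides it; move -70311/994 to the remainder.
  remainder 70311/994b - 70311/994 ≠ 0; add h_8 = 70311/994b - 70311/994 to the basis.

The other S-polynomials (S(f_2,f_3), S(f_2,h_4), S(f_2,h_5), S(f_3,h_5), S(h_4,h_5), S(f_1,h_6), S(f_2,h_6), S(f_3,h_6), S(h_4,h_6), S(h_5,h_6), S(f_1,h_7), S(f_2,h_7), S(f_3,h_7), S(h_4,h_7), S(h_5,h_7), S(h_6,h_7), S(f_1,h_8), S(f_2,h_8), S(f_3,h_8), S(h_4,h_8), S(h_5,h_8), S(h_6,h_8), S(h_7,h_8)) all reduce to 0 modulo the current basis, so we have a Gröbner basis.
Inter-reduce: drop elements whose leading term is divisible by another's, tail-reduce, and make monic.
Reduced Gröbner basis: {a + 4, b - 1}.

Elimination: the polynomial b - 1 lies in the elimination ideal for b, so b ∈ {1}. For each such b, the remaining basis elements (now univariate) give the rest of the solution.
  b = 1: the earlier basis element becomes a + 4 = 0, giving a = -4 — point (-4, 1).

{(-4, 1)}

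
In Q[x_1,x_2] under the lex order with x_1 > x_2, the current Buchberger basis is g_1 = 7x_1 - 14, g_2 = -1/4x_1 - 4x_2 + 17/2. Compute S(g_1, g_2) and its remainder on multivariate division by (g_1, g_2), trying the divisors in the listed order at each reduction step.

lcm(LM(g_1), LM(g_2)) = x_1.
S = (lcm/LT(g_1))·g_1 − (lcm/LT(g_2))·g_2 = -16x_2 + 32.
Reduce S modulo (g_1, g_2) in that order:
  leading term x_2: no divisor's leading term divides it; move -16x_2 to the remainder.
  leading term 1: no divisor's leading term divides it; move 32 to the remainder.
The remainder -16x_2 + 32 is nonzero, so it would be added as the next basis element.

S(g_1, g_2) = -16x_2 + 32; remainder on division = -16x_2 + 32.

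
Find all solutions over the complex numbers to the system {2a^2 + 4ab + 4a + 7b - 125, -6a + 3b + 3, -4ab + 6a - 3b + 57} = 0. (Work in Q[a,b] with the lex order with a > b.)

Compute a lex Gröbner basis by Buchberger's algorithm.
f_1 = 2a^2 + 4ab + 4a + 7b - 125, LT = a^2.
f_2 = -6a + 3b + 3, LT = a.
f_3 = -4ab + 6a - 3b + 57, LT = ab.

S(f_1,f_2): lcm = a^2. S = 5/2ab + 5/2a + 7/2b - 125/2.
  leading term ab: subtract (-5/12b)·f_2 from 5/2ab + 5/2a + 7/2b - 125/2 → 5/2a + 5/4b^2 + 19/4b - 125/2
  leading term a: subtract (-5/12)·f_2 from 5/2a + 5/4b^2 + 19/4b - 125/2 → 5/4b^2 + 6b - 245/4
  leading term b^2: no divisor's leading term divides it; move 5/4b^2 to the remainder.
  leading term b: no divisor's leading term divides it; move 6b to the remainder.
  leading term 1: no divisor's leading term divides it; move -245/4 to the remainder.
  remainder 5/4b^2 + 6b - 245/4 ≠ 0; add h_4 = 5/4b^2 + 6b - 245/4 to the basis.

S(f_1,f_3): lcm = a^2b. S = 3/2a^2 + 2ab^2 + 5/4ab + 57/4a + 7/2b^2 - 125/2b.
  leading term a^2: subtract (3/4)·f_1 from 3/2a^2 + 2ab^2 + 5/4ab + 57/4a + 7/2b^2 - 125/2b → 2ab^2 - 7/4ab + 45/4a + 7/2b^2 - 271/4b + 375/4
  leading term ab^2: subtract (-1/3b^2)·f_2 from 2ab^2 - 7/4ab + 45/4a + 7/2b^2 - 271/4b + 375/4 → -7/4ab + 45/4a + b^3 + 9/2b^2 - 271/4b + 375/4
  leading term ab: subtract (7/24b)·f_2 from -7/4ab + 45/4a + b^3 + 9/2b^2 - 271/4b + 375/4 → 45/4a + b^3 + 29/8b^2 - 549/8b + 375/4
  leading term a: subtract (-15/8)·f_2 from 45/4a + b^3 + 29/8b^2 - 549/8b + 375/4 → b^3 + 29/8b^2 - 63b + 795/8
  leading term b^3: subtract (4/5b)·h_4 from b^3 + 29/8b^2 - 63b + 795/8 → -47/40b^2 - 14b + 795/8
  leading term b^2: subtract (-47/50)·h_4 from -47/40b^2 - 14b + 795/8 → -209/25b + 209/5
  leading term b: no divisor's leading term divides it; move -209/25b to the remainder.
  leading term 1: no divisor's leading term divides it; move 209/5 to the remainder.
  remainder -209/25b + 209/5 ≠ 0; add h_5 = -209/25b + 209/5 to the basis.

S(f_2,f_3): lcm = ab. S = 3/2a - 1/2b^2 - 5/4b + 57/4.
  leading term a: subtract (-1/4)·f_2 from 3/2a - 1/2b^2 - 5/4b + 57/4 → -1/2b^2 - 1/2b + 15
  leading term b^2: subtract (-2/5)·h_4 from -1/2b^2 - 1/2b + 15 → 19/10b - 19/2
  leading term b: subtract (-5/22)·h_5 from 19/10b - 19/2 → 0
  remainder 0.

S(f_1,h_4): leading monomials are coprime, so the S-polynomial reduces to 0 (Buchberger's first criterion).
S(f_2,h_4): leading monomials are coprime, so the S-polynomial reduces to 0 (Buchberger's first criterion).
S(f_3,h_4): lcm = ab^2. S = -63/10ab + 49a + 3/4b^2 - 57/4b.
  leading term ab: subtract (21/20b)·f_2 from -63/10ab + 49a + 3/4b^2 - 57/4b → 49a - 12/5b^2 - 87/5b
  leading term a: subtract (-49/6)·f_2 from 49a - 12/5b^2 - 87/5b → -12/5b^2 + 71/10b + 49/2
  leading term b^2: subtract (-48/25)·h_4 from -12/5b^2 + 71/10b + 49/2 → 931/50b - 931/10
  leading term b: subtract (-49/22)·h_5 from 931/50b - 931/10 → 0
  remainder 0.

S(f_1,h_5): leading monomials are coprime, so the S-polynomial reduces to 0 (Buchberger's first criterion).
S(f_2,h_5): leading monomials are coprime, so the S-polynomial reduces to 0 (Buchberger's first criterion).
S(f_3,h_5): lcm = ab. S = 7/2a + 3/4b - 57/4.
  leading term a: subtract (-7/12)·f_2 from 7/2a + 3/4b - 57/4 → 5/2b - 25/2
  leading term b: subtract (-125/418)·h_5 from 5/2b - 25/2 → 0
  remainder 0.

S(h_4,h_5): lcm = b^2. S = 49/5b - 49.
  leading term b: subtract (-245/209)·h_5 from 49/5b - 49 → 0
  remainder 0.

Every S-polynomial of the final basis reduces to 0, so we have a Gröbner basis.
Inter-reduce: drop elements whose leading term is divisible by another's, tail-reduce, and make monic.
Reduced Gröbner basis: {a - 3, b - 5}.

A lex Gröbner basis eliminates variables successively. Here b - 5 depends only on b, with roots {5}; lifting each root through the earlier basis elements recovers the full solutions.
  b = 5: the earlier basis element becomes a - 3 = 0, giving a = 3 — point (3, 5).
A lex Gröbner basis triangularizes the system, enabling back-substitution.

{(3, 5)}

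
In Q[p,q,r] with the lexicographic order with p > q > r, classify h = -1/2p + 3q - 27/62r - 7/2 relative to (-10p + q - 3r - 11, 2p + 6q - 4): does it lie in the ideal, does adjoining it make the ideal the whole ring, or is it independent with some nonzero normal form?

First compute the reduced Gröbner basis of I by Buchberger's algorithm.
f_1 = -10p + q - 3r - 11, LT = p.
f_2 = 2p + 6q - 4, LT = p.

S(f_1,f_2): lcm = p. S = -31/10q + 3/10r + 31/10.
  reduce S modulo (f_1, f_2):
  remainder -31/10q + 3/10r + 31/10 ≠ 0; add k_3 = -31/10q + 3/10r + 31/10 to the basis.

The other S-polynomials (S(f_1,k_3), S(f_2,k_3)) all reduce to 0 modulo the current basis, so we have a Gröbner basis.
Inter-reduce: drop elements whose leading term is divisible by another's, tail-reduce, and make monic.
Reduced Gröbner basis: {p + 9/31r + 1, q - 3/31r - 1}.
Label its elements g_1 = p + 9/31r + 1, g_2 = q - 3/31r - 1.

Reduce h = -1/2p + 3q - 27/62r - 7/2 modulo G:
  leading term p: subtract (-1/2)·g_1 from -1/2p + 3q - 27/62r - 7/2 → 3q - 9/31r - 3
  leading term q: subtract (3)·g_2 from 3q - 9/31r - 3 → 0
  normal form = 0.
Since the normal form is 0, h ∈ I.

-1/2p + 3q - 27/62r - 7/2 lies in I (it reduces to 0).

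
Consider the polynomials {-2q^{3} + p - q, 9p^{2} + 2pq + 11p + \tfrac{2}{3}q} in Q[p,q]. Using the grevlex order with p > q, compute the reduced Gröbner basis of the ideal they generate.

f_1 = -2q^{3} + p - q, LT = q^{3}.
f_2 = 9p^{2} + 2pq + 11p + \tfrac{2}{3}q, LT = p^{2}.

The S-polynomials (S(f_1,f_2)) all reduce to 0 modulo the current basis, so we have a Gröbner basis.

G = {q^{3} - \tfrac{1}{2}p + \tfrac{1}{2}q, p^{2} + \tfrac{2}{9}pq + \tfrac{11}{9}p + \tfrac{2}{27}q}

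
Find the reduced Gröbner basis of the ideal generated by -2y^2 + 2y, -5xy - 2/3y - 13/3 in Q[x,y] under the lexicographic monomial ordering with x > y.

f_1 = -2y^2 + 2y, LT = y^2.
f_2 = -5xy - 2/3y - 13/3, LT = xy.

S(f_1,f_2): lcm = xy^2. S = -xy - 2/15y^2 - 13/15y.
  leading term xy: subtract (1/5)·f_2 from -xy - 2/15y^2 - 13/15y → -2/15y^2 - 11/15y + 13/15
  leading term y^2: subtract (1/15)·f_1 from -2/15y^2 - 11/15y + 13/15 → -13/15y + 13/15
  leading term y: no divisor's leading term divides it; move -13/15y to the remainder.
  leading term 1: no divisor's leading term divides it; move 13/15 to the remainder.
  remainder -13/15y + 13/15 ≠ 0; add g_3 = -13/15y + 13/15 to the basis.

S(f_1,g_3): lcm = y^2. S = 0.
  remainder 0.

S(f_2,g_3): lcm = xy. S = x + 2/15y + 13/15.
  leading term x: no divisor's leading term divides it; move x to the remainder.
  leading term y: subtract (-2/13)·g_3 from 2/15y + 13/15 → 1
  leading term 1: no divisor's leading term divides it; move 1 to the remainder.
  remainder x + 1 ≠ 0; add g_4 = x + 1 to the basis.

S(f_1,g_4): leading monomials are coprime, so the S-polynomial reduces to 0 (Buchberger's first criterion).
S(f_2,g_4): lcm = xy. S = -13/15y + 13/15.
  leading term y: subtract (1)·g_3 from -13/15y + 13/15 → 0
  remainder 0.

S(g_3,g_4): leading monomials are coprime, so the S-polynomial reduces to 0 (Buchberger's first criterion).
Every S-polynomial of the final basis reduces to 0, so we have a Gröbner basis.
Inter-reduce: drop elements whose leading term is divisible by another's, tail-reduce, and make monic.

G = {x + 1, y - 1}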